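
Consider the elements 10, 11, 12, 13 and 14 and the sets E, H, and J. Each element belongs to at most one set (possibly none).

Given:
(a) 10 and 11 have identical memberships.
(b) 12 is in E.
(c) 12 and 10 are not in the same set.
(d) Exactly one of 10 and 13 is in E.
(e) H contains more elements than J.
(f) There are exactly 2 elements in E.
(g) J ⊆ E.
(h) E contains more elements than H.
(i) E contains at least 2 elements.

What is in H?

H = {14}

From (b): 12 ∈ E.
(c): 10 ∉ E.
(d) (exactly one): 13 ∈ E.
(f): E already has 2, so the rest are out.
(g) contrapositive: 10 ∉ J.
(g) contrapositive: 11 ∉ J.
(g) contrapositive: 14 ∉ J.
Suppose 10 ∈ H: no assignment then satisfies all the clues, so 10 ∉ H.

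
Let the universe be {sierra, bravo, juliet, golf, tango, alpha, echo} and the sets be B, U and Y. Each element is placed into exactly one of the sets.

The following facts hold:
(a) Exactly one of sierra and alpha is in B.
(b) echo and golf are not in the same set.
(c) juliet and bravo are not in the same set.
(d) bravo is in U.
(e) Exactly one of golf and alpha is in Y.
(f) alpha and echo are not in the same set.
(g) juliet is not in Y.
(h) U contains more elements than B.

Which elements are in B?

B = {alpha, juliet}

From (d): bravo ∈ U.
From (g): juliet ∉ Y.
(c): juliet ∉ U.
Only one set left: juliet ∈ B.
Suppose sierra ∈ B: no assignment then satisfies all the clues, so sierra ∉ B.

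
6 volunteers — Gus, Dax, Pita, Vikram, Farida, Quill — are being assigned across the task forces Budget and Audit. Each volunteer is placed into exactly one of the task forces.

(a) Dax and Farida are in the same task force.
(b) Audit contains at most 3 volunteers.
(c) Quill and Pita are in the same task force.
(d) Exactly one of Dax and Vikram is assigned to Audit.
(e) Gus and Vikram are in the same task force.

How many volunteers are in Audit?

2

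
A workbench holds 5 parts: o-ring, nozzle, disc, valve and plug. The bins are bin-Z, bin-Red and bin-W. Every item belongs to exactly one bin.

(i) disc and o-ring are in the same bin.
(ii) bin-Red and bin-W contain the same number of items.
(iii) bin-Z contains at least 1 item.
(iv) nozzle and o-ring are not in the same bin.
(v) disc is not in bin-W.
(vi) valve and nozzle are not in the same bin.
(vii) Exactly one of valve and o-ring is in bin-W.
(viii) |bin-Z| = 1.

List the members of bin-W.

From (v): disc ∉ bin-W.
(i): o-ring matches disc: o-ring ∉ bin-W.
(vii) (exactly one): valve ∈ bin-W.
(vi): nozzle ∉ bin-W.
Suppose plug ∉ bin-W: no assignment then satisfies all the clues, so plug ∈ bin-W.

bin-W = {plug, valve}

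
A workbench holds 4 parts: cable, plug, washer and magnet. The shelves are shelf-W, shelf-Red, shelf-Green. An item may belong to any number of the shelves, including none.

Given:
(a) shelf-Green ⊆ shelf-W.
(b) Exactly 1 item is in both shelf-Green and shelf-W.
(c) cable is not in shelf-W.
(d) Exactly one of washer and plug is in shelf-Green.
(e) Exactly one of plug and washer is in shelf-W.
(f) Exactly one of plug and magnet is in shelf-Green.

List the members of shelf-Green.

shelf-Green = {plug}

From (c): cable ∉ shelf-W.
(a) contrapositive: cable ∉ shelf-Green.
Suppose plug ∉ shelf-Green: no assignment then satisfies all the clues, so plug ∈ shelf-Green.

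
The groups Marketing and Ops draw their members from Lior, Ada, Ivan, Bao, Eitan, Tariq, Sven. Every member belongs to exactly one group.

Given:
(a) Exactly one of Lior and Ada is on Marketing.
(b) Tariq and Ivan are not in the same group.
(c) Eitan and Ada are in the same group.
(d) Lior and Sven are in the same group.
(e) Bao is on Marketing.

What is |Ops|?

3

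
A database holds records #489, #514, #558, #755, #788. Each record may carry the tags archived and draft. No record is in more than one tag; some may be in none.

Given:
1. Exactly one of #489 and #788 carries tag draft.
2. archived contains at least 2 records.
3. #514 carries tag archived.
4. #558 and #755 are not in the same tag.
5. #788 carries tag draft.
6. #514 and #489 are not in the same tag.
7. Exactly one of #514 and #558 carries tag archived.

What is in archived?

From (3): #514 ∈ archived.
From (5): #788 ∈ draft.
(1) (exactly one): #489 ∉ draft.
(6): #489 ∉ archived.
(7) (exactly one): #558 ∉ archived.
(2): only 2 candidates remain for archived, so all are in.

archived = {#514, #755}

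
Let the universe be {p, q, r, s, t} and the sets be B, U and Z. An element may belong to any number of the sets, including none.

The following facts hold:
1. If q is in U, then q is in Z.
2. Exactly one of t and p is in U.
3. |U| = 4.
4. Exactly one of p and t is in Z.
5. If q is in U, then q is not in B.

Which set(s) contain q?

q: U, Z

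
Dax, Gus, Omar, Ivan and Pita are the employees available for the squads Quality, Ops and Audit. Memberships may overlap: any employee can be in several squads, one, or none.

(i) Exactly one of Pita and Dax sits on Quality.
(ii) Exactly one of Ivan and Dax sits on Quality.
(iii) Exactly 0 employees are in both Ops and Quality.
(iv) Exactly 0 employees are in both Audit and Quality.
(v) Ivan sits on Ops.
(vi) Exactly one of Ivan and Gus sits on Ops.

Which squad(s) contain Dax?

From (v): Ivan ∈ Ops.
(vi) (exactly one): Gus ∉ Ops.
Suppose Dax ∉ Quality: no assignment then satisfies all the clues, so Dax ∈ Quality.

Dax: Quality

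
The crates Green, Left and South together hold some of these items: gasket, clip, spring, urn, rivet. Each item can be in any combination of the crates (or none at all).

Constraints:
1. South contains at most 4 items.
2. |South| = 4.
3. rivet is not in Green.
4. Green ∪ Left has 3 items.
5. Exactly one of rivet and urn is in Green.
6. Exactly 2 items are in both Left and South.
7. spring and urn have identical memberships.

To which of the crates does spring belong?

spring: Green, Left, South

From (3): rivet ∉ Green.
(5) (exactly one): urn ∈ Green.
(7): spring matches urn: spring ∈ Green.
Suppose spring ∉ Left: no assignment then satisfies all the clues, so spring ∈ Left.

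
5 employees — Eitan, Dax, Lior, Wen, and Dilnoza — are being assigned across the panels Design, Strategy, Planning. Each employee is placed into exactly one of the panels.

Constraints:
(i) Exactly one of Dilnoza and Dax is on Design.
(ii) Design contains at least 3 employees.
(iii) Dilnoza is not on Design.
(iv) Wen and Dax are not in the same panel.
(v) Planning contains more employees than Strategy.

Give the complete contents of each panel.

Design = {Dax, Eitan, Lior}; Strategy = {}; Planning = {Dilnoza, Wen}

From (iii): Dilnoza ∉ Design.
(i) (exactly one): Dax ∈ Design.
(iv): Wen ∉ Design.
(ii): only 3 candidates remain for Design, so all are in.
Suppose Wen ∈ Strategy: no assignment then satisfies all the clues, so Wen ∉ Strategy.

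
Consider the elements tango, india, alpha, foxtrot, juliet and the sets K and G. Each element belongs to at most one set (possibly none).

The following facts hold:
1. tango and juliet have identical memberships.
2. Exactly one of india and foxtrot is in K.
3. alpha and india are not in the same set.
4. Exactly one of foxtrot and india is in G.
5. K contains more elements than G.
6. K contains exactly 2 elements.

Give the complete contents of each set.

K = {alpha, foxtrot}; G = {india}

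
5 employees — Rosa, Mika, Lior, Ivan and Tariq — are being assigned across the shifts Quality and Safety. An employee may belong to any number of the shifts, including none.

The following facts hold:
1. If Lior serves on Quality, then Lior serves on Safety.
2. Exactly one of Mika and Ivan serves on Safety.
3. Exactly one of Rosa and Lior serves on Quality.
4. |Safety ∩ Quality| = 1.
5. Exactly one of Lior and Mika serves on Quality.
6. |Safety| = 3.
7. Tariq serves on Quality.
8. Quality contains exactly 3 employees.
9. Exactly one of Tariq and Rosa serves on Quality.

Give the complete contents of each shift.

Quality = {Ivan, Lior, Tariq}; Safety = {Lior, Mika, Rosa}

From (7): Tariq ∈ Quality.
(9) (exactly one): Rosa ∉ Quality.
(3) (exactly one): Lior ∈ Quality.
(5) (exactly one): Mika ∉ Quality.
(8): only 3 candidates remain for Quality, so all are in.
(1): Lior ∈ Safety.
Suppose Rosa ∉ Safety: no assignment then satisfies all the clues, so Rosa ∈ Safety.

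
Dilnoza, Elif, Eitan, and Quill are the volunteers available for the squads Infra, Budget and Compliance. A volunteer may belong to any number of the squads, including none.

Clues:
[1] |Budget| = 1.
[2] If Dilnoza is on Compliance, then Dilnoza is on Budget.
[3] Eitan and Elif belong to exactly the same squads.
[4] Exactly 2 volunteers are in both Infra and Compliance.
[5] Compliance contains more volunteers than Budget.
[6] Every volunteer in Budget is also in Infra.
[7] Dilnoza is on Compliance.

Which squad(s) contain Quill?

Quill: Compliance, Infra

From (7): Dilnoza ∈ Compliance.
(2): Dilnoza ∈ Budget.
(6) with Dilnoza ∈ Budget: Dilnoza ∈ Infra.
(1): Budget already has 1, so the rest are out.
Suppose Quill ∉ Infra: no assignment then satisfies all the clues, so Quill ∈ Infra.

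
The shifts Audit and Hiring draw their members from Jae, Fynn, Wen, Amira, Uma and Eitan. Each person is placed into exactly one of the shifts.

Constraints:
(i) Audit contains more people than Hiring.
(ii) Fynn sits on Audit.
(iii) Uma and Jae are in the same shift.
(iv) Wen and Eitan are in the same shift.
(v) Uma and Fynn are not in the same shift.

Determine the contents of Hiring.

Hiring = {Jae, Uma}

From (ii): Fynn ∈ Audit.
(v): Uma ∉ Audit.
Only one shift left: Uma ∈ Hiring.
(iii): Jae matches Uma: Jae ∉ Audit.
(iii): Jae matches Uma: Jae ∈ Hiring.
Suppose Wen ∈ Hiring: no assignment then satisfies all the clues, so Wen ∉ Hiring.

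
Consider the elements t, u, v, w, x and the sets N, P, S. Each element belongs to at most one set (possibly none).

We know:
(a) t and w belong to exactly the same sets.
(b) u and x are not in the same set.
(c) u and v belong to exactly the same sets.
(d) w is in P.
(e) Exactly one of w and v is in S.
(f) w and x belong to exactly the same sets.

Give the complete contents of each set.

From (d): w ∈ P.
(a): t matches w: t ∉ N.
(a): t matches w: t ∈ P.
(e) (exactly one): v ∈ S.
(f): x matches w: x ∉ N.
(f): x matches w: x ∈ P.
(b): u ∉ P.
(c): u matches v: u ∉ N.
(c): u matches v: u ∈ S.

N = {}; P = {t, w, x}; S = {u, v}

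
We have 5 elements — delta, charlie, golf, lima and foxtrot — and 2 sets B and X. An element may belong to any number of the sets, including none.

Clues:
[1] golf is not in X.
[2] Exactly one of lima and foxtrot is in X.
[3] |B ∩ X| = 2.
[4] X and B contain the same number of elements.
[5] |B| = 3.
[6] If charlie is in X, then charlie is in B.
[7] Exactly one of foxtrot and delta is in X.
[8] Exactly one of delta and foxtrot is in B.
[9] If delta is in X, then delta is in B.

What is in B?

From (1): golf ∉ X.
Suppose delta ∉ B: no assignment then satisfies all the clues, so delta ∈ B.

B = {charlie, delta, golf}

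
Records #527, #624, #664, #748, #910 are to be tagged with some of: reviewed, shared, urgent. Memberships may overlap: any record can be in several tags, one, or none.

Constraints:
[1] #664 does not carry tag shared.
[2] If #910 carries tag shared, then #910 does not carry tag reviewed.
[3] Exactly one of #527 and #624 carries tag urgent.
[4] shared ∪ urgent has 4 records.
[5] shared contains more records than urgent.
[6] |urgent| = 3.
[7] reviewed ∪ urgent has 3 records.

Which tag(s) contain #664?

#664: none

From (1): #664 ∉ shared.
Suppose #664 ∈ reviewed: no assignment then satisfies all the clues, so #664 ∉ reviewed.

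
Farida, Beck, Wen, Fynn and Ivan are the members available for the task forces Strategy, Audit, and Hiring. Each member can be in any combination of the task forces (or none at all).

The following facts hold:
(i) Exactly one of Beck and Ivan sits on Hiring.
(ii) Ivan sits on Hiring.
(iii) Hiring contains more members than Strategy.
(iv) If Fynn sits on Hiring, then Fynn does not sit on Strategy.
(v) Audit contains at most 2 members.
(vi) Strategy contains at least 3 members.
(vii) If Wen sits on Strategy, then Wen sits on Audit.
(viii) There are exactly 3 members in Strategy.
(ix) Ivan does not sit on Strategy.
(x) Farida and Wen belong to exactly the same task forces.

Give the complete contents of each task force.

Strategy = {Beck, Farida, Wen}; Audit = {Farida, Wen}; Hiring = {Farida, Fynn, Ivan, Wen}

From (ii): Ivan ∈ Hiring.
From (ix): Ivan ∉ Strategy.
(i) (exactly one): Beck ∉ Hiring.
Suppose Farida ∉ Strategy: no assignment then satisfies all the clues, so Farida ∈ Strategy.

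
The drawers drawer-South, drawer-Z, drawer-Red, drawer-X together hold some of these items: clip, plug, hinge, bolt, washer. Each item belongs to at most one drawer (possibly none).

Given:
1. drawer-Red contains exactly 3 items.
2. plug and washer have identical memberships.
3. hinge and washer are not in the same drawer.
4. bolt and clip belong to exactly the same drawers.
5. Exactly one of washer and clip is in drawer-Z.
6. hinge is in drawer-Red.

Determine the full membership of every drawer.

drawer-South = {}; drawer-Z = {plug, washer}; drawer-Red = {bolt, clip, hinge}; drawer-X = {}

From (6): hinge ∈ drawer-Red.
(3): washer ∉ drawer-Red.
(2): plug matches washer: plug ∉ drawer-Red.
(1): only 3 candidates remain for drawer-Red, so all are in.
(5) (exactly one): washer ∈ drawer-Z.
(2): plug matches washer: plug ∉ drawer-South.
(2): plug matches washer: plug ∈ drawer-Z.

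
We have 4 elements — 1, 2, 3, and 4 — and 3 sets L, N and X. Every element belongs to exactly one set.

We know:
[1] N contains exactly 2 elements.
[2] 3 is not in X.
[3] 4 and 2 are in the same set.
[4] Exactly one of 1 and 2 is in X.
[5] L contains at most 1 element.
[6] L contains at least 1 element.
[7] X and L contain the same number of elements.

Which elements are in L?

L = {3}

From (2): 3 ∉ X.
Suppose 1 ∈ L: no assignment then satisfies all the clues, so 1 ∉ L.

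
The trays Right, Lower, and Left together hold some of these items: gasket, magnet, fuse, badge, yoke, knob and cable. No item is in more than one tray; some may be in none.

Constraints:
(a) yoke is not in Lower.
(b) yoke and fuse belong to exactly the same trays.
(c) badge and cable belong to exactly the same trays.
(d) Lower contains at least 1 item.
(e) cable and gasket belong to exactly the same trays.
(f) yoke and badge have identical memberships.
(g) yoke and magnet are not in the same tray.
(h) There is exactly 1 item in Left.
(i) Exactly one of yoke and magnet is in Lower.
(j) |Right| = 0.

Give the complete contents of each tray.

Right = {}; Lower = {magnet}; Left = {knob}

From (a): yoke ∉ Lower.
(b): fuse matches yoke: fuse ∉ Lower.
(f): badge matches yoke: badge ∉ Lower.
(i) (exactly one): magnet ∈ Lower.
(j): Right already has 0, so the rest are out.
(c): cable matches badge: cable ∉ Lower.
(e): gasket matches cable: gasket ∉ Lower.
Suppose gasket ∈ Left: no assignment then satisfies all the clues, so gasket ∉ Left.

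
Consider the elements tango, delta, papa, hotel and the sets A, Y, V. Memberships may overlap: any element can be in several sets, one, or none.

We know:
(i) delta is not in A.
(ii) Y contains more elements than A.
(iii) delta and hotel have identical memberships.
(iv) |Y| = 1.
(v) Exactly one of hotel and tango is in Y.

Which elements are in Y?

Y = {tango}

From (i): delta ∉ A.
(iii): hotel matches delta: hotel ∉ A.
Suppose tango ∉ Y: no assignment then satisfies all the clues, so tango ∈ Y.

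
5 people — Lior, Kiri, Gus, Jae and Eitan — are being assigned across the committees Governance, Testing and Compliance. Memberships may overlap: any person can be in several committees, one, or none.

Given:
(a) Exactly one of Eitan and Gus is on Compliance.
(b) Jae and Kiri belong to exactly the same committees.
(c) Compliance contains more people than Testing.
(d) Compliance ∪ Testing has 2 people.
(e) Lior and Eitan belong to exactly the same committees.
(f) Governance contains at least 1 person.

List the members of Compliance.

Compliance = {Eitan, Lior}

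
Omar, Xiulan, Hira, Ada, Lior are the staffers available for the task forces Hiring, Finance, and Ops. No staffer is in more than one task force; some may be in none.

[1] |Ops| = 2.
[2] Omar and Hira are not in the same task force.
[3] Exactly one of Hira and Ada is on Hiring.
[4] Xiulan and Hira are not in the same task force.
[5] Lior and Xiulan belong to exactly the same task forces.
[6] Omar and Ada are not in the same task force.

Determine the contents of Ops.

Ops = {Lior, Xiulan}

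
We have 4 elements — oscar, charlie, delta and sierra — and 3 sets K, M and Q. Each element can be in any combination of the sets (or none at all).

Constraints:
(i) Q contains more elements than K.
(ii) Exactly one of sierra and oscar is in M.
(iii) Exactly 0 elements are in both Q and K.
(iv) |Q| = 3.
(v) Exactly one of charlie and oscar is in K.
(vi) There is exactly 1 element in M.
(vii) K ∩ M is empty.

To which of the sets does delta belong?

delta: Q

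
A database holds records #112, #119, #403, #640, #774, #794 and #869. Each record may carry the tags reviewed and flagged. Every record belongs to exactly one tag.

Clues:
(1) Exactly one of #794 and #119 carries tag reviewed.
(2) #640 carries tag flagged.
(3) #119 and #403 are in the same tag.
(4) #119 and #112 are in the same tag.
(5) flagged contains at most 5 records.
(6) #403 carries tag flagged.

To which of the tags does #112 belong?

From (2): #640 ∈ flagged.
From (6): #403 ∈ flagged.
(3): #119 matches #403: #119 ∉ reviewed.
(3): #119 matches #403: #119 ∈ flagged.
(4): #112 matches #119: #112 ∉ reviewed.
(4): #112 matches #119: #112 ∈ flagged.
(1) (exactly one): #794 ∈ reviewed.

#112: flagged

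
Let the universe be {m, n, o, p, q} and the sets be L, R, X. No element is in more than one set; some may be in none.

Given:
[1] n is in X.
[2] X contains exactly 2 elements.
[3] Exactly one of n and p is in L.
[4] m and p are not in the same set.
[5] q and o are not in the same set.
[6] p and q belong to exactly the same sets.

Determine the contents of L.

From (1): n ∈ X.
(3) (exactly one): p ∈ L.
(4): m ∉ L.
(6): q matches p: q ∈ L.
(5): o ∉ L.

L = {p, q}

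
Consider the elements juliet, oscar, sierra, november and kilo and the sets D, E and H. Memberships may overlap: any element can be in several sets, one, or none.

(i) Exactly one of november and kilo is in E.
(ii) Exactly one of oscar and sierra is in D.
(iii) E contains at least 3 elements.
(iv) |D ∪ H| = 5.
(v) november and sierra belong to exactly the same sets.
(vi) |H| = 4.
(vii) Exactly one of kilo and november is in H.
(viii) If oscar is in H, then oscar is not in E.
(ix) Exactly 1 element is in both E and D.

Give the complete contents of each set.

D = {juliet, kilo, oscar}; E = {juliet, november, sierra}; H = {juliet, november, oscar, sierra}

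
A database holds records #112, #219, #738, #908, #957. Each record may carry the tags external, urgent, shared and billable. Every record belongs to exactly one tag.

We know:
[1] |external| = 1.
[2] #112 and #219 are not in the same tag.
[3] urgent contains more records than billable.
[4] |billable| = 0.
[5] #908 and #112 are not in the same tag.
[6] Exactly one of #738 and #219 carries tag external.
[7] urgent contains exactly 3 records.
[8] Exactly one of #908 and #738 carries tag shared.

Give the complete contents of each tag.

(4): billable already has 0, so the rest are out.
Suppose #112 ∈ external: no assignment then satisfies all the clues, so #112 ∉ external.

external = {#219}; urgent = {#112, #738, #957}; shared = {#908}; billable = {}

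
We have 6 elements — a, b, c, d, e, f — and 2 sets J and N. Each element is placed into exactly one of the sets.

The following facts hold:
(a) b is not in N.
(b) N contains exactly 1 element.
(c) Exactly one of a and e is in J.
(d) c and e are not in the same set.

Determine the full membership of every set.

J = {a, b, c, d, f}; N = {e}

From (a): b ∉ N.
Only one set left: b ∈ J.
Suppose a ∉ J: no assignment then satisfies all the clues, so a ∈ J.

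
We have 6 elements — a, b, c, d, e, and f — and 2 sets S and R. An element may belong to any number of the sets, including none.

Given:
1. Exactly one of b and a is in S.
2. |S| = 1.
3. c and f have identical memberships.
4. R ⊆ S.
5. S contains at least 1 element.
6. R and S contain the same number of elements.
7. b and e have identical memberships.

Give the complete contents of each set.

S = {a}; R = {a}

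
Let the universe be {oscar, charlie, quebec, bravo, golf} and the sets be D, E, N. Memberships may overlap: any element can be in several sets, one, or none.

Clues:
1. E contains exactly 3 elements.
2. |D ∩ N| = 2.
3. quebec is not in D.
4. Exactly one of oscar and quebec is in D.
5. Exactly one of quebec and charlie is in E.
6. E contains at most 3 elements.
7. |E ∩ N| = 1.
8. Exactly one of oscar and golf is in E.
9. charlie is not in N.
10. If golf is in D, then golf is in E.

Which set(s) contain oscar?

oscar: D, N

From (3): quebec ∉ D.
From (9): charlie ∉ N.
(4) (exactly one): oscar ∈ D.
Suppose oscar ∈ E: no assignment then satisfies all the clues, so oscar ∉ E.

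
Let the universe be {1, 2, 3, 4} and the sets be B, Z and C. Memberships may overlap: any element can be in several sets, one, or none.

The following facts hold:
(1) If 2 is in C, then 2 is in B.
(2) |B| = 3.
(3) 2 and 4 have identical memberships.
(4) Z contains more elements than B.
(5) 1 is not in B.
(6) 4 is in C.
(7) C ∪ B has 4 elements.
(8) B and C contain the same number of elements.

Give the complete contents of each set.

B = {2, 3, 4}; Z = {1, 2, 3, 4}; C = {1, 2, 4}

From (5): 1 ∉ B.
From (6): 4 ∈ C.
(2): only 3 candidates remain for B, so all are in.
(3): 2 matches 4: 2 ∈ C.
Suppose 1 ∉ Z: no assignment then satisfies all the clues, so 1 ∈ Z.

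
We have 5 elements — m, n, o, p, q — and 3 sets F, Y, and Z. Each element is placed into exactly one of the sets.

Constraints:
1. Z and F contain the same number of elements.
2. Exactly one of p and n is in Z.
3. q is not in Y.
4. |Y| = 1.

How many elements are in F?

2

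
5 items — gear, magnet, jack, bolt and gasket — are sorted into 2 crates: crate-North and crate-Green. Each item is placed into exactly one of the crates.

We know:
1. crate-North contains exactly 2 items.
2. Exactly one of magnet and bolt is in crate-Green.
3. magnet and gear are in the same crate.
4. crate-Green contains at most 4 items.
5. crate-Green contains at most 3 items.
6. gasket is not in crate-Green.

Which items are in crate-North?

crate-North = {bolt, gasket}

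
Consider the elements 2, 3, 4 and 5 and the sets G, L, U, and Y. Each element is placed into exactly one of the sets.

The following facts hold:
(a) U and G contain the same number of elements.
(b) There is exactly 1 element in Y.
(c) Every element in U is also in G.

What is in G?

G = {}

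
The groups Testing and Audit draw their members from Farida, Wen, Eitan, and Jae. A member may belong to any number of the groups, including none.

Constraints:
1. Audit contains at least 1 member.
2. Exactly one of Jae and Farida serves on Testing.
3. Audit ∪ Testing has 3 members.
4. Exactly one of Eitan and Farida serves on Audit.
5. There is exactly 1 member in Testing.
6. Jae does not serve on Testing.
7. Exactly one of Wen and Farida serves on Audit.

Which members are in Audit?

Audit = {Eitan, Wen}

From (6): Jae ∉ Testing.
(2) (exactly one): Farida ∈ Testing.
(5): Testing already has 1, so the rest are out.
Suppose Farida ∈ Audit: no assignment then satisfies all the clues, so Farida ∉ Audit.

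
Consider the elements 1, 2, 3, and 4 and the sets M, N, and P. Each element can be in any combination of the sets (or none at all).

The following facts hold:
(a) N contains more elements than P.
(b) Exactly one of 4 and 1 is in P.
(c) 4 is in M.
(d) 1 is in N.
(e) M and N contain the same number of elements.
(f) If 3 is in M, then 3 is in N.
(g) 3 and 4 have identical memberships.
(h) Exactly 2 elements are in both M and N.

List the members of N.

N = {1, 3, 4}

From (c): 4 ∈ M.
From (d): 1 ∈ N.
(g): 3 matches 4: 3 ∈ M.
(f): 3 ∈ N.
(g): 4 matches 3: 4 ∈ N.
Suppose 2 ∈ N: no assignment then satisfies all the clues, so 2 ∉ N.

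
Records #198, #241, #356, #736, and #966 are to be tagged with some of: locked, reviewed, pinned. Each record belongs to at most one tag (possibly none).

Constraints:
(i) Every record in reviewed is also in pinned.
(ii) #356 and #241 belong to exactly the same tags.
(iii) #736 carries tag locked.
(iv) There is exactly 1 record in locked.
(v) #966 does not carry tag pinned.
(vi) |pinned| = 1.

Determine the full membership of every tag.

locked = {#736}; reviewed = {}; pinned = {#198}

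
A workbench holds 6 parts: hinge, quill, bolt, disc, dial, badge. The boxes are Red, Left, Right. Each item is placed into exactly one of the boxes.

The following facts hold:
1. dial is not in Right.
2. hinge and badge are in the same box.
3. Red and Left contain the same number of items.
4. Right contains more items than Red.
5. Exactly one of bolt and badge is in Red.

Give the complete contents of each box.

Red = {bolt}; Left = {dial}; Right = {badge, disc, hinge, quill}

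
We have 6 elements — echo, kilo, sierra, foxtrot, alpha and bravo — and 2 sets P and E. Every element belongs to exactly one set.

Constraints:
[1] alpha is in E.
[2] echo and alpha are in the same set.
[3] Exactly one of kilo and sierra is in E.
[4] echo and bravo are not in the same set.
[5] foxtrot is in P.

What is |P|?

3

From (1): alpha ∈ E.
From (5): foxtrot ∈ P.
(2): echo matches alpha: echo ∉ P.
(2): echo matches alpha: echo ∈ E.
(4): bravo ∉ E.
Only one set left: bravo ∈ P.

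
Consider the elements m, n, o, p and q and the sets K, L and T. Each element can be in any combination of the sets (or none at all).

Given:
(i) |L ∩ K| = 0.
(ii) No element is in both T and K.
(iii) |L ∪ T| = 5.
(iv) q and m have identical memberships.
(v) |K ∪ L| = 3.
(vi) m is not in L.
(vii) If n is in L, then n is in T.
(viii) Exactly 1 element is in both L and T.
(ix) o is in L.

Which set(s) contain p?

From (vi): m ∉ L.
From (ix): o ∈ L.
(iv): q matches m: q ∉ L.
Suppose p ∈ K: no assignment then satisfies all the clues, so p ∉ K.

p: L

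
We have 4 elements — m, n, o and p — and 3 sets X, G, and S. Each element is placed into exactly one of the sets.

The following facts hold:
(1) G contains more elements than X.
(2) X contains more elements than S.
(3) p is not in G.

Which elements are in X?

X = {p}

From (3): p ∉ G.
Suppose m ∈ X: no assignment then satisfies all the clues, so m ∉ X.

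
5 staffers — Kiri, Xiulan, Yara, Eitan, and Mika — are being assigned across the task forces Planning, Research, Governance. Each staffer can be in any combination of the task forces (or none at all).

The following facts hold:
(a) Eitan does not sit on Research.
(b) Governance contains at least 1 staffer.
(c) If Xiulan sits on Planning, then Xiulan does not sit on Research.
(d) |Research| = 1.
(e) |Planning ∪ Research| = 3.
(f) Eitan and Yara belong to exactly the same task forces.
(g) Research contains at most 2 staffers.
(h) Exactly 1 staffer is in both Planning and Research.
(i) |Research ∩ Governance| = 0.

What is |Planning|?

3

From (a): Eitan ∉ Research.
(f): Yara matches Eitan: Yara ∉ Research.
Suppose Xiulan ∈ Research: no assignment then satisfies all the clues, so Xiulan ∉ Research.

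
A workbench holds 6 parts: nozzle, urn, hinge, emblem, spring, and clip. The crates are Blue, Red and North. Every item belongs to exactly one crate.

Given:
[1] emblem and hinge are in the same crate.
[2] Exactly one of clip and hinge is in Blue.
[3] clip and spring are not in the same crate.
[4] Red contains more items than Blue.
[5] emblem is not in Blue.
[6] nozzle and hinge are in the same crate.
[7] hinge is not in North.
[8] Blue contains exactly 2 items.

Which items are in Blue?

Blue = {clip, urn}

From (5): emblem ∉ Blue.
From (7): hinge ∉ North.
(1): hinge matches emblem: hinge ∉ Blue.
(1): emblem matches hinge: emblem ∉ North.
(2) (exactly one): clip ∈ Blue.
(3): spring ∉ Blue.
(6): nozzle matches hinge: nozzle ∉ Blue.
(6): nozzle matches hinge: nozzle ∉ North.
(8): only 2 candidates remain for Blue, so all are in.
Only one crate left: nozzle ∈ Red.
Only one crate left: hinge ∈ Red.
Only one crate left: emblem ∈ Red.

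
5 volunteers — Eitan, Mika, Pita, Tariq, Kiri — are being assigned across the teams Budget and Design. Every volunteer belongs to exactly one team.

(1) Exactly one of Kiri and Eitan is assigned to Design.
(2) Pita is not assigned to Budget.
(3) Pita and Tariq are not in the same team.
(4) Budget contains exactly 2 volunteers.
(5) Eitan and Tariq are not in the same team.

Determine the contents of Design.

From (2): Pita ∉ Budget.
Only one team left: Pita ∈ Design.
(3): Tariq ∉ Design.
Only one team left: Tariq ∈ Budget.
(5): Eitan ∉ Budget.
Only one team left: Eitan ∈ Design.
(1) (exactly one): Kiri ∉ Design.
Only one team left: Kiri ∈ Budget.
(4): Budget already has 2, so the rest are out.
Only one team left: Mika ∈ Design.

Design = {Eitan, Mika, Pita}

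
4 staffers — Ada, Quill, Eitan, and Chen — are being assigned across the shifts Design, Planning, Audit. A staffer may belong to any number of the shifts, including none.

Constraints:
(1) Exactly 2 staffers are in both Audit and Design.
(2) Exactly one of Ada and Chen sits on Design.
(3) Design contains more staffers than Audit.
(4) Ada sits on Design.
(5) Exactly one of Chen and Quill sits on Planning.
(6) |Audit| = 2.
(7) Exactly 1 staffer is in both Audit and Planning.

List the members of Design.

Design = {Ada, Eitan, Quill}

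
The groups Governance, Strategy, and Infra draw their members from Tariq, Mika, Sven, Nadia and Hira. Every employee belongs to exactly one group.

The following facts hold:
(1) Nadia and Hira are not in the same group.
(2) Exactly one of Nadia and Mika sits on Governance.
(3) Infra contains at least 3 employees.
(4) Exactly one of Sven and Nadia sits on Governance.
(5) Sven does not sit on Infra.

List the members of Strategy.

Strategy = {Sven}

From (5): Sven ∉ Infra.
Suppose Tariq ∈ Strategy: no assignment then satisfies all the clues, so Tariq ∉ Strategy.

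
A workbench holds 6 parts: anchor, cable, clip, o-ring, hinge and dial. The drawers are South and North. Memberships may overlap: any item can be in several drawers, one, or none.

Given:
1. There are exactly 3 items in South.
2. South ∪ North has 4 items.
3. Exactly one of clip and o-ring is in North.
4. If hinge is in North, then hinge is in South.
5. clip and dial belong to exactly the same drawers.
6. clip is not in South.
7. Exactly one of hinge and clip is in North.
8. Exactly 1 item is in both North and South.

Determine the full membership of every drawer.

South = {anchor, cable, hinge}; North = {hinge, o-ring}

From (6): clip ∉ South.
(5): dial matches clip: dial ∉ South.
Suppose anchor ∉ South: no assignment then satisfies all the clues, so anchor ∈ South.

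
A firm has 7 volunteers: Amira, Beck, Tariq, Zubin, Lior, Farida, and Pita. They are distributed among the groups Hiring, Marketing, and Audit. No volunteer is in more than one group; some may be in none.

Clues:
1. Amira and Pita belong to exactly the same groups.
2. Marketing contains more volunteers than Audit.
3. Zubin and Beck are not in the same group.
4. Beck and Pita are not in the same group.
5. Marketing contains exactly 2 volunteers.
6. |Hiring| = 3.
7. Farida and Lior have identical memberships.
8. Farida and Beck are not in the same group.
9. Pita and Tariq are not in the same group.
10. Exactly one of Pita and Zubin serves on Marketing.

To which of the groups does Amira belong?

Amira: Marketing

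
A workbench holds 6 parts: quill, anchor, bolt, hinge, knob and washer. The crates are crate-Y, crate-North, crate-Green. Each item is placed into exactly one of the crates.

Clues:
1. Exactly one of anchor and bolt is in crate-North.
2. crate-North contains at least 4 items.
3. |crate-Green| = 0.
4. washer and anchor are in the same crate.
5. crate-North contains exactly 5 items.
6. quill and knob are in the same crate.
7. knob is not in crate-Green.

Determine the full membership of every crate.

From (7): knob ∉ crate-Green.
(3): crate-Green already has 0, so the rest are out.
Suppose quill ∈ crate-Y: no assignment then satisfies all the clues, so quill ∉ crate-Y.

crate-Y = {bolt}; crate-North = {anchor, hinge, knob, quill, washer}; crate-Green = {}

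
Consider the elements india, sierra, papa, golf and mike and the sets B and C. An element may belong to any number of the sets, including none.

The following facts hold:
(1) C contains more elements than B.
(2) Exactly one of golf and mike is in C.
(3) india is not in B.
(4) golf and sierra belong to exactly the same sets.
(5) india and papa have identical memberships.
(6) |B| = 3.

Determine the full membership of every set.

B = {golf, mike, sierra}; C = {golf, india, papa, sierra}

From (3): india ∉ B.
(5): papa matches india: papa ∉ B.
(6): only 3 candidates remain for B, so all are in.
Suppose india ∉ C: no assignment then satisfies all the clues, so india ∈ C.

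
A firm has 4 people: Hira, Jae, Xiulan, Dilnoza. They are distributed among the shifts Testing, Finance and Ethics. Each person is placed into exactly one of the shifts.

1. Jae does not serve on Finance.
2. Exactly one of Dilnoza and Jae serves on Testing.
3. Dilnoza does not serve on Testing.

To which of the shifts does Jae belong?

From (1): Jae ∉ Finance.
From (3): Dilnoza ∉ Testing.
(2) (exactly one): Jae ∈ Testing.

Jae: Testing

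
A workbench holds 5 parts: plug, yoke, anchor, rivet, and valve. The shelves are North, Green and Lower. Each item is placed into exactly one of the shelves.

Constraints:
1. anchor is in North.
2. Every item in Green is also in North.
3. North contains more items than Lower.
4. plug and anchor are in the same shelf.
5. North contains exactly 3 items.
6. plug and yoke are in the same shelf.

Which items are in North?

From (1): anchor ∈ North.
(4): plug matches anchor: plug ∈ North.
(6): yoke matches plug: yoke ∈ North.
(5): North already has 3, so the rest are out.
(2) contrapositive: rivet ∉ Green.
(2) contrapositive: valve ∉ Green.
Only one shelf left: rivet ∈ Lower.
Only one shelf left: valve ∈ Lower.

North = {anchor, plug, yoke}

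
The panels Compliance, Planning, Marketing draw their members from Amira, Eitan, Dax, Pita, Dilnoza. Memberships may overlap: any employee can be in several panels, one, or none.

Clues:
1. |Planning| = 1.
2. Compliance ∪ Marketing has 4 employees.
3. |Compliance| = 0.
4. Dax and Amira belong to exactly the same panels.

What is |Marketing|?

4

(3): Compliance already has 0, so the rest are out.
Suppose Amira ∈ Planning: no assignment then satisfies all the clues, so Amira ∉ Planning.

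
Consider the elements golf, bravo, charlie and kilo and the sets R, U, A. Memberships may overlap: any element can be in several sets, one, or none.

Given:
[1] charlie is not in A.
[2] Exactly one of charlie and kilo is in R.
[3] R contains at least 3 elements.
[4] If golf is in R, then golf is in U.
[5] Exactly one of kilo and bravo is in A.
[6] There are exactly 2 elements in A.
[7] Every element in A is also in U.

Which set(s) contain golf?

From (1): charlie ∉ A.
Suppose golf ∉ R: no assignment then satisfies all the clues, so golf ∈ R.

golf: A, R, U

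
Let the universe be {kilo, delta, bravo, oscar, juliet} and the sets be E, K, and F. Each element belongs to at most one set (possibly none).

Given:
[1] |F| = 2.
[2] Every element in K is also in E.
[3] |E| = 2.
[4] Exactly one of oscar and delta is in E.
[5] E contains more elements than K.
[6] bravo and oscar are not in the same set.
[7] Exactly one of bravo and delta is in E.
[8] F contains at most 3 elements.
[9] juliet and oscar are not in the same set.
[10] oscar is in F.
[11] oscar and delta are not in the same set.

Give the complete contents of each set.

From (10): oscar ∈ F.
(4) (exactly one): delta ∈ E.
(6): bravo ∉ F.
(7) (exactly one): bravo ∉ E.
(9): juliet ∉ F.
(1): only 2 candidates remain for F, so all are in.
(2) contrapositive: bravo ∉ K.
(3): only 2 candidates remain for E, so all are in.

E = {delta, juliet}; K = {}; F = {kilo, oscar}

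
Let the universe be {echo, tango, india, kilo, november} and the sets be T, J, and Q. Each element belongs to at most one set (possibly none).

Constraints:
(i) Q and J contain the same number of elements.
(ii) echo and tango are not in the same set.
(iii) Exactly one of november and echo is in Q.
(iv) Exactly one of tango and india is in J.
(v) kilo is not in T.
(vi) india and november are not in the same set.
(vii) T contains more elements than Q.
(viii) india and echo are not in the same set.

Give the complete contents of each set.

T = {november, tango}; J = {india}; Q = {echo}

From (v): kilo ∉ T.
Suppose echo ∈ T: no assignment then satisfies all the clues, so echo ∉ T.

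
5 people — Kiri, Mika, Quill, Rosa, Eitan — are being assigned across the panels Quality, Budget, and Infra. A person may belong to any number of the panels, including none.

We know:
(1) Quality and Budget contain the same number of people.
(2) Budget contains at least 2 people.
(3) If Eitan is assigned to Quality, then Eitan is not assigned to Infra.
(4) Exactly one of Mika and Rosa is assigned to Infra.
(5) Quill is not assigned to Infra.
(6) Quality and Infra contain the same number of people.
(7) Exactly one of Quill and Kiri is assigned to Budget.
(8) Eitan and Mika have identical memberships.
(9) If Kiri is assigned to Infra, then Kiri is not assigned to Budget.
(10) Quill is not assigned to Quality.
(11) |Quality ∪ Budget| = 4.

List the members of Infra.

Infra = {Kiri, Rosa}

From (5): Quill ∉ Infra.
From (10): Quill ∉ Quality.
Suppose Kiri ∉ Infra: no assignment then satisfies all the clues, so Kiri ∈ Infra.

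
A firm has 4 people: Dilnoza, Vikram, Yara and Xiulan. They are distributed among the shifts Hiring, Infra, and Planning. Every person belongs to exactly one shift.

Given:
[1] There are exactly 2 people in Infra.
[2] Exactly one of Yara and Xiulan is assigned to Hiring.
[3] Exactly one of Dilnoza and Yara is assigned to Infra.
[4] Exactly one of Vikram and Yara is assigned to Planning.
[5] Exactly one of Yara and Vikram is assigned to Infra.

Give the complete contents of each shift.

Hiring = {Xiulan}; Infra = {Dilnoza, Vikram}; Planning = {Yara}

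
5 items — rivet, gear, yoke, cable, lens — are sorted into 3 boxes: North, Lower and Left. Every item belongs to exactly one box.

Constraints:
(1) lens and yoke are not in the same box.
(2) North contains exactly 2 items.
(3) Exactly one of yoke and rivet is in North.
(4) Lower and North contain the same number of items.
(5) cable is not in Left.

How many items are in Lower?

2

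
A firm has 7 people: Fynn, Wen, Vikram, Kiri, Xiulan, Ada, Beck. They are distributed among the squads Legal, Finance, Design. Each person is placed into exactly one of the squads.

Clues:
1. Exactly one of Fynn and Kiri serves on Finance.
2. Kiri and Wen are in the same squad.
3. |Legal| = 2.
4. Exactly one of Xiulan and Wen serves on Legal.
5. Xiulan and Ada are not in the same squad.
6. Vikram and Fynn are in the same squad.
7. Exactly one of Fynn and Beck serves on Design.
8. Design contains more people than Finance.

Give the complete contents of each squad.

Legal = {Beck, Xiulan}; Finance = {Kiri, Wen}; Design = {Ada, Fynn, Vikram}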